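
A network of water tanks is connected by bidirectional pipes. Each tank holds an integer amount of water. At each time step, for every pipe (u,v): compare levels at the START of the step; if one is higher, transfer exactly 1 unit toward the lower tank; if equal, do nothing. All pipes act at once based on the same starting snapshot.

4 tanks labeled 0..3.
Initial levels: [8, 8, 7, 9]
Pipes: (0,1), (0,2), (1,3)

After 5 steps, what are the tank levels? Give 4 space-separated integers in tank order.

Answer: 7 9 8 8

Derivation:
Step 1: flows [0=1,0->2,3->1] -> levels [7 9 8 8]
Step 2: flows [1->0,2->0,1->3] -> levels [9 7 7 9]
Step 3: flows [0->1,0->2,3->1] -> levels [7 9 8 8]
  -> period-2 cycle: step 3 state = step 1 state
  -> state at step 5: (5-1) mod 2 = 0, same as step 1 -> [7 9 8 8]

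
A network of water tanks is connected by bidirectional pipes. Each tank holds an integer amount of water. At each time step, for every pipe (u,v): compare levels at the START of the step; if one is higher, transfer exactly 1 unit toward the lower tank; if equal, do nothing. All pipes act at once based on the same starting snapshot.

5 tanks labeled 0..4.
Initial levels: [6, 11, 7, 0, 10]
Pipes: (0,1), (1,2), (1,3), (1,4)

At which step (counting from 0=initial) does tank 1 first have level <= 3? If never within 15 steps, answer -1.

Answer: -1

Derivation:
Step 1: flows [1->0,1->2,1->3,1->4] -> levels [7 7 8 1 11]
Step 2: flows [0=1,2->1,1->3,4->1] -> levels [7 8 7 2 10]
Step 3: flows [1->0,1->2,1->3,4->1] -> levels [8 6 8 3 9]
Step 4: flows [0->1,2->1,1->3,4->1] -> levels [7 8 7 4 8]
Step 5: flows [1->0,1->2,1->3,1=4] -> levels [8 5 8 5 8]
Step 6: flows [0->1,2->1,1=3,4->1] -> levels [7 8 7 5 7]
Step 7: flows [1->0,1->2,1->3,1->4] -> levels [8 4 8 6 8]
Step 8: flows [0->1,2->1,3->1,4->1] -> levels [7 8 7 5 7]
  -> period-2 cycle (repeats step 6); tank 1 never drops to <=3
Tank 1 never reaches <=3 within 15 steps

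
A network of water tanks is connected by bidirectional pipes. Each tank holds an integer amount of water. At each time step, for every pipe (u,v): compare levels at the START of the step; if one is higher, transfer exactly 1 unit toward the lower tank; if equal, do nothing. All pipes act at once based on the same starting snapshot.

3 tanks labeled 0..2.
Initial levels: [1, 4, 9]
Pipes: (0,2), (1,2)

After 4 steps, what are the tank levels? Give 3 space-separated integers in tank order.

Step 1: flows [2->0,2->1] -> levels [2 5 7]
Step 2: flows [2->0,2->1] -> levels [3 6 5]
Step 3: flows [2->0,1->2] -> levels [4 5 5]
Step 4: flows [2->0,1=2] -> levels [5 5 4]

Answer: 5 5 4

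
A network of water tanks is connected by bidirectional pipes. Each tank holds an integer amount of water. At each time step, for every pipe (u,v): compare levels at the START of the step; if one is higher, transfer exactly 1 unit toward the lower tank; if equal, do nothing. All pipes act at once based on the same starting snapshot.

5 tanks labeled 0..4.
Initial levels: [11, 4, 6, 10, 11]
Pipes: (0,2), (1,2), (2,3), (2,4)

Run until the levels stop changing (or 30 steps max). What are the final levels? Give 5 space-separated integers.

Step 1: flows [0->2,2->1,3->2,4->2] -> levels [10 5 8 9 10]
Step 2: flows [0->2,2->1,3->2,4->2] -> levels [9 6 10 8 9]
Step 3: flows [2->0,2->1,2->3,2->4] -> levels [10 7 6 9 10]
Step 4: flows [0->2,1->2,3->2,4->2] -> levels [9 6 10 8 9]
  -> period-2 cycle: step 4 state = step 2 state; never stabilizes
  -> state at step 30: (30-2) mod 2 = 0, same as step 2 -> [9 6 10 8 9]

Answer: 9 6 10 8 9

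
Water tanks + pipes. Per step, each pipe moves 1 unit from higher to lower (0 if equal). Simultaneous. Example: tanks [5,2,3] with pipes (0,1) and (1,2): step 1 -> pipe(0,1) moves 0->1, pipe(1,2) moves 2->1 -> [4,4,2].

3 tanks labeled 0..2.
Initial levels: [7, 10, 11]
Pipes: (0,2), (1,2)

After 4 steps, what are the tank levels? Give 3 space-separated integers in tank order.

Answer: 10 10 8

Derivation:
Step 1: flows [2->0,2->1] -> levels [8 11 9]
Step 2: flows [2->0,1->2] -> levels [9 10 9]
Step 3: flows [0=2,1->2] -> levels [9 9 10]
Step 4: flows [2->0,2->1] -> levels [10 10 8]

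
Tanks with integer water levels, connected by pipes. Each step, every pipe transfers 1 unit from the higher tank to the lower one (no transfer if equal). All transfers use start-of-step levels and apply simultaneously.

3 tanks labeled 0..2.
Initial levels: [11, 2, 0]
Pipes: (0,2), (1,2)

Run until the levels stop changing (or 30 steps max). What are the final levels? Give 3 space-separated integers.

Step 1: flows [0->2,1->2] -> levels [10 1 2]
Step 2: flows [0->2,2->1] -> levels [9 2 2]
Step 3: flows [0->2,1=2] -> levels [8 2 3]
Step 4: flows [0->2,2->1] -> levels [7 3 3]
Step 5: flows [0->2,1=2] -> levels [6 3 4]
Step 6: flows [0->2,2->1] -> levels [5 4 4]
Step 7: flows [0->2,1=2] -> levels [4 4 5]
Step 8: flows [2->0,2->1] -> levels [5 5 3]
Step 9: flows [0->2,1->2] -> levels [4 4 5]
  -> period-2 cycle: step 9 state = step 7 state; never stabilizes
  -> state at step 30: (30-7) mod 2 = 1, same as step 8 -> [5 5 3]

Answer: 5 5 3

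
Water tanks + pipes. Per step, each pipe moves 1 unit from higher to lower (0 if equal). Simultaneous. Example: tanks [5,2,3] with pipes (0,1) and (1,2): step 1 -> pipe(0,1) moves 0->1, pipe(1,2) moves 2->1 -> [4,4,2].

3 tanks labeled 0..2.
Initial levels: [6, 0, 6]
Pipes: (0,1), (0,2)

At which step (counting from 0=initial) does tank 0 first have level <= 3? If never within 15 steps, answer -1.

Step 1: flows [0->1,0=2] -> levels [5 1 6]
Step 2: flows [0->1,2->0] -> levels [5 2 5]
Step 3: flows [0->1,0=2] -> levels [4 3 5]
Step 4: flows [0->1,2->0] -> levels [4 4 4]
Step 5: flows [0=1,0=2] -> levels [4 4 4]
  -> stable; tank 0 stays at 4 > 3
Tank 0 never reaches <=3 within 15 steps

Answer: -1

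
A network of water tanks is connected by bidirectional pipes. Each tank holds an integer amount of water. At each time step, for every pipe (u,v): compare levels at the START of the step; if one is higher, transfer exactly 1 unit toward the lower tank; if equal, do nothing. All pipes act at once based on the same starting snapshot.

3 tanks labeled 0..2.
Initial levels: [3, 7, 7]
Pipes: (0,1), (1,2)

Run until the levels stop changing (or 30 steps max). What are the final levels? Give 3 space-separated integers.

Step 1: flows [1->0,1=2] -> levels [4 6 7]
Step 2: flows [1->0,2->1] -> levels [5 6 6]
Step 3: flows [1->0,1=2] -> levels [6 5 6]
Step 4: flows [0->1,2->1] -> levels [5 7 5]
Step 5: flows [1->0,1->2] -> levels [6 5 6]
  -> period-2 cycle: step 5 state = step 3 state; never stabilizes
  -> state at step 30: (30-3) mod 2 = 1, same as step 4 -> [5 7 5]

Answer: 5 7 5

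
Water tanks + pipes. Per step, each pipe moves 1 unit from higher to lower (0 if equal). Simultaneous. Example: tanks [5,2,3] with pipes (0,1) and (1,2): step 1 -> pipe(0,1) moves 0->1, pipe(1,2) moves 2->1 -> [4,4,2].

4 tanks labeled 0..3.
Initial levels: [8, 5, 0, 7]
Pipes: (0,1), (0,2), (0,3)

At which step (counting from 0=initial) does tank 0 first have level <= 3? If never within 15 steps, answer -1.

Step 1: flows [0->1,0->2,0->3] -> levels [5 6 1 8]
Step 2: flows [1->0,0->2,3->0] -> levels [6 5 2 7]
Step 3: flows [0->1,0->2,3->0] -> levels [5 6 3 6]
Step 4: flows [1->0,0->2,3->0] -> levels [6 5 4 5]
Step 5: flows [0->1,0->2,0->3] -> levels [3 6 5 6]
Tank 0 first reaches <=3 at step 5

Answer: 5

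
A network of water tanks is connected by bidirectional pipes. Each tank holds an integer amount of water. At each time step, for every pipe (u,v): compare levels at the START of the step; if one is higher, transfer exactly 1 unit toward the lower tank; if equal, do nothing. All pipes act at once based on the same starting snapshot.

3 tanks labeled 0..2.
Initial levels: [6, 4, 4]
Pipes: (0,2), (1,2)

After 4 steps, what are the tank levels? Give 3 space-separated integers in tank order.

Step 1: flows [0->2,1=2] -> levels [5 4 5]
Step 2: flows [0=2,2->1] -> levels [5 5 4]
Step 3: flows [0->2,1->2] -> levels [4 4 6]
Step 4: flows [2->0,2->1] -> levels [5 5 4]

Answer: 5 5 4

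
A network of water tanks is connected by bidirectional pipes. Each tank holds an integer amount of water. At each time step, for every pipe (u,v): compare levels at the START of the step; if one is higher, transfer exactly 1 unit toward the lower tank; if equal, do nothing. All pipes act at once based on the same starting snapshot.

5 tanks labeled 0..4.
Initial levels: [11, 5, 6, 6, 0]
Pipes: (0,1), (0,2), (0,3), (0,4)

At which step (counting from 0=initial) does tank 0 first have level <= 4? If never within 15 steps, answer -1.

Step 1: flows [0->1,0->2,0->3,0->4] -> levels [7 6 7 7 1]
Step 2: flows [0->1,0=2,0=3,0->4] -> levels [5 7 7 7 2]
Step 3: flows [1->0,2->0,3->0,0->4] -> levels [7 6 6 6 3]
Step 4: flows [0->1,0->2,0->3,0->4] -> levels [3 7 7 7 4]
Tank 0 first reaches <=4 at step 4

Answer: 4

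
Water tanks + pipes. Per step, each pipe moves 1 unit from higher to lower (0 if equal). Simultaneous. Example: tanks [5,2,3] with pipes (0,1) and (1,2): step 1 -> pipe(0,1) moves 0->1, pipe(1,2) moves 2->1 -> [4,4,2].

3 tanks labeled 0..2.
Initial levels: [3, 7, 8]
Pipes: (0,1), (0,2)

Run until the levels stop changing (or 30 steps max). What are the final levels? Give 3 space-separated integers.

Answer: 7 5 6

Derivation:
Step 1: flows [1->0,2->0] -> levels [5 6 7]
Step 2: flows [1->0,2->0] -> levels [7 5 6]
Step 3: flows [0->1,0->2] -> levels [5 6 7]
  -> period-2 cycle: step 3 state = step 1 state; never stabilizes
  -> state at step 30: (30-1) mod 2 = 1, same as step 2 -> [7 5 6]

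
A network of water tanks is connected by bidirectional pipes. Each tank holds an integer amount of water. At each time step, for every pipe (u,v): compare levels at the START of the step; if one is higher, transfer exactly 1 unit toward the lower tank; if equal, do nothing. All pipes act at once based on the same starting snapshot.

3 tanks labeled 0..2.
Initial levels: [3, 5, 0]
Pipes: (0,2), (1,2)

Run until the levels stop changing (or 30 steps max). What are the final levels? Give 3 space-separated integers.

Answer: 2 2 4

Derivation:
Step 1: flows [0->2,1->2] -> levels [2 4 2]
Step 2: flows [0=2,1->2] -> levels [2 3 3]
Step 3: flows [2->0,1=2] -> levels [3 3 2]
Step 4: flows [0->2,1->2] -> levels [2 2 4]
Step 5: flows [2->0,2->1] -> levels [3 3 2]
  -> period-2 cycle: step 5 state = step 3 state; never stabilizes
  -> state at step 30: (30-3) mod 2 = 1, same as step 4 -> [2 2 4]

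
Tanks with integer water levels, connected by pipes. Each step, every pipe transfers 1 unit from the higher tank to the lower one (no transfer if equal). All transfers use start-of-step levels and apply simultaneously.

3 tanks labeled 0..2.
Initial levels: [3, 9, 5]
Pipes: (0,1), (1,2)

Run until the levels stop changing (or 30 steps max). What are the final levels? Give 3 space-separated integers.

Step 1: flows [1->0,1->2] -> levels [4 7 6]
Step 2: flows [1->0,1->2] -> levels [5 5 7]
Step 3: flows [0=1,2->1] -> levels [5 6 6]
Step 4: flows [1->0,1=2] -> levels [6 5 6]
Step 5: flows [0->1,2->1] -> levels [5 7 5]
Step 6: flows [1->0,1->2] -> levels [6 5 6]
  -> period-2 cycle: step 6 state = step 4 state; never stabilizes
  -> state at step 30: (30-4) mod 2 = 0, same as step 4 -> [6 5 6]

Answer: 6 5 6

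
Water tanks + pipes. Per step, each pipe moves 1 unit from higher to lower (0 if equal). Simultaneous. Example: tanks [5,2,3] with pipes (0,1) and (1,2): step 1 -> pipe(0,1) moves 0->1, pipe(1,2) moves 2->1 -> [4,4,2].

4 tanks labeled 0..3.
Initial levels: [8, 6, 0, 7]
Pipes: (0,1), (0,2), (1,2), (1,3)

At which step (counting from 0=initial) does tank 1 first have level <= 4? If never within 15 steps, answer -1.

Step 1: flows [0->1,0->2,1->2,3->1] -> levels [6 7 2 6]
Step 2: flows [1->0,0->2,1->2,1->3] -> levels [6 4 4 7]
Tank 1 first reaches <=4 at step 2

Answer: 2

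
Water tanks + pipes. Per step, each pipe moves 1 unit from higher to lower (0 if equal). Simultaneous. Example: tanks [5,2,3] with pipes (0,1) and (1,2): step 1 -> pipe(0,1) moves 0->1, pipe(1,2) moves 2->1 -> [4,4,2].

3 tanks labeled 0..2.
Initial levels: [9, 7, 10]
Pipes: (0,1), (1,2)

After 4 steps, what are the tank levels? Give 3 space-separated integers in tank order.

Answer: 9 8 9

Derivation:
Step 1: flows [0->1,2->1] -> levels [8 9 9]
Step 2: flows [1->0,1=2] -> levels [9 8 9]
Step 3: flows [0->1,2->1] -> levels [8 10 8]
Step 4: flows [1->0,1->2] -> levels [9 8 9]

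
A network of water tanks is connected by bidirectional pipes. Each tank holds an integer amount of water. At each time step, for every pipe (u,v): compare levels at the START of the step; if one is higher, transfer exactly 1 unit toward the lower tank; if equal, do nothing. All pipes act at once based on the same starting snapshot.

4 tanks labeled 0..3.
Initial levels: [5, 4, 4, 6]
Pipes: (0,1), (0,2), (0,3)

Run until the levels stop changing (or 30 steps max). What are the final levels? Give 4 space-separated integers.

Answer: 7 4 4 4

Derivation:
Step 1: flows [0->1,0->2,3->0] -> levels [4 5 5 5]
Step 2: flows [1->0,2->0,3->0] -> levels [7 4 4 4]
Step 3: flows [0->1,0->2,0->3] -> levels [4 5 5 5]
  -> period-2 cycle: step 3 state = step 1 state; never stabilizes
  -> state at step 30: (30-1) mod 2 = 1, same as step 2 -> [7 4 4 4]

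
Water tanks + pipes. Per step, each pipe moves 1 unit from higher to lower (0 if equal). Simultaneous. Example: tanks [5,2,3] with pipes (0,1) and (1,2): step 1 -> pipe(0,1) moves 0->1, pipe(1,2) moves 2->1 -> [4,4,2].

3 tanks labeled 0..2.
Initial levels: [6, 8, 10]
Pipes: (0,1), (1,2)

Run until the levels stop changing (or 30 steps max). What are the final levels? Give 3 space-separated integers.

Answer: 8 8 8

Derivation:
Step 1: flows [1->0,2->1] -> levels [7 8 9]
Step 2: flows [1->0,2->1] -> levels [8 8 8]
Step 3: flows [0=1,1=2] -> levels [8 8 8]
  -> stable (no change)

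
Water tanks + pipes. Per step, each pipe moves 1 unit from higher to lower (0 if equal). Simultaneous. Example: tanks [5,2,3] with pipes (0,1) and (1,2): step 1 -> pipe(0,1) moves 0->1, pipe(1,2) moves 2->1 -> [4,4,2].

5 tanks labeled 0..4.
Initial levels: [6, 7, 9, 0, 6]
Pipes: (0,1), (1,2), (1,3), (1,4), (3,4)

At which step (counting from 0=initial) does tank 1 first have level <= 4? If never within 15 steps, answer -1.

Step 1: flows [1->0,2->1,1->3,1->4,4->3] -> levels [7 5 8 2 6]
Step 2: flows [0->1,2->1,1->3,4->1,4->3] -> levels [6 7 7 4 4]
Step 3: flows [1->0,1=2,1->3,1->4,3=4] -> levels [7 4 7 5 5]
Tank 1 first reaches <=4 at step 3

Answer: 3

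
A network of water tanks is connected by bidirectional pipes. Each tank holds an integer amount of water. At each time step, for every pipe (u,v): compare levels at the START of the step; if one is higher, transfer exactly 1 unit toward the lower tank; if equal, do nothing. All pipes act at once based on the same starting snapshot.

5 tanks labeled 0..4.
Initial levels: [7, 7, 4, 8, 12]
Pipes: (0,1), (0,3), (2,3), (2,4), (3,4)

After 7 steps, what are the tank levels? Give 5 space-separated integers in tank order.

Step 1: flows [0=1,3->0,3->2,4->2,4->3] -> levels [8 7 6 7 10]
Step 2: flows [0->1,0->3,3->2,4->2,4->3] -> levels [6 8 8 8 8]
Step 3: flows [1->0,3->0,2=3,2=4,3=4] -> levels [8 7 8 7 8]
Step 4: flows [0->1,0->3,2->3,2=4,4->3] -> levels [6 8 7 10 7]
Step 5: flows [1->0,3->0,3->2,2=4,3->4] -> levels [8 7 8 7 8]
  -> period-2 cycle: step 5 state = step 3 state
  -> state at step 7: (7-3) mod 2 = 0, same as step 3 -> [8 7 8 7 8]

Answer: 8 7 8 7 8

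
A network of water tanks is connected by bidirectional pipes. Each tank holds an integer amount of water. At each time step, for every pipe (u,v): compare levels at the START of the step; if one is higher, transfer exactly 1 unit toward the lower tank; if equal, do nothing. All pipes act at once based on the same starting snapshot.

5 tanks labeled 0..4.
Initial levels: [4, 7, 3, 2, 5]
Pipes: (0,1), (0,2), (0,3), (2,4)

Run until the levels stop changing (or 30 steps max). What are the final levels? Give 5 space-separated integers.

Answer: 6 4 3 3 5

Derivation:
Step 1: flows [1->0,0->2,0->3,4->2] -> levels [3 6 5 3 4]
Step 2: flows [1->0,2->0,0=3,2->4] -> levels [5 5 3 3 5]
Step 3: flows [0=1,0->2,0->3,4->2] -> levels [3 5 5 4 4]
Step 4: flows [1->0,2->0,3->0,2->4] -> levels [6 4 3 3 5]
Step 5: flows [0->1,0->2,0->3,4->2] -> levels [3 5 5 4 4]
  -> period-2 cycle: step 5 state = step 3 state; never stabilizes
  -> state at step 30: (30-3) mod 2 = 1, same as step 4 -> [6 4 3 3 5]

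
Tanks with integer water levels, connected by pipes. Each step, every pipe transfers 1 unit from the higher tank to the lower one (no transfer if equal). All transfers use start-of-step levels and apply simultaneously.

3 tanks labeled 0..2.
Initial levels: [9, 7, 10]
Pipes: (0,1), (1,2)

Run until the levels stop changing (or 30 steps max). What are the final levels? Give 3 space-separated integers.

Step 1: flows [0->1,2->1] -> levels [8 9 9]
Step 2: flows [1->0,1=2] -> levels [9 8 9]
Step 3: flows [0->1,2->1] -> levels [8 10 8]
Step 4: flows [1->0,1->2] -> levels [9 8 9]
  -> period-2 cycle: step 4 state = step 2 state; never stabilizes
  -> state at step 30: (30-2) mod 2 = 0, same as step 2 -> [9 8 9]

Answer: 9 8 9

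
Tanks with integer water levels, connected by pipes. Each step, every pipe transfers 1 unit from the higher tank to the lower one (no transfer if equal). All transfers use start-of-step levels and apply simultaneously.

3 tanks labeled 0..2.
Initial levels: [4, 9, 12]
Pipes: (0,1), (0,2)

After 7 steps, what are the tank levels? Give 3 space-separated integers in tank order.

Step 1: flows [1->0,2->0] -> levels [6 8 11]
Step 2: flows [1->0,2->0] -> levels [8 7 10]
Step 3: flows [0->1,2->0] -> levels [8 8 9]
Step 4: flows [0=1,2->0] -> levels [9 8 8]
Step 5: flows [0->1,0->2] -> levels [7 9 9]
Step 6: flows [1->0,2->0] -> levels [9 8 8]
  -> period-2 cycle: step 6 state = step 4 state
  -> state at step 7: (7-4) mod 2 = 1, same as step 5 -> [7 9 9]

Answer: 7 9 9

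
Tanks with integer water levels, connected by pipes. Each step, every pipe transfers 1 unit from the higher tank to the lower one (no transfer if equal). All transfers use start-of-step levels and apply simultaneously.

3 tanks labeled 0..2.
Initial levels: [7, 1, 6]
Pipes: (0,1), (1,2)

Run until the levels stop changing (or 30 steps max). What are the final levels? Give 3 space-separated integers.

Step 1: flows [0->1,2->1] -> levels [6 3 5]
Step 2: flows [0->1,2->1] -> levels [5 5 4]
Step 3: flows [0=1,1->2] -> levels [5 4 5]
Step 4: flows [0->1,2->1] -> levels [4 6 4]
Step 5: flows [1->0,1->2] -> levels [5 4 5]
  -> period-2 cycle: step 5 state = step 3 state; never stabilizes
  -> state at step 30: (30-3) mod 2 = 1, same as step 4 -> [4 6 4]

Answer: 4 6 4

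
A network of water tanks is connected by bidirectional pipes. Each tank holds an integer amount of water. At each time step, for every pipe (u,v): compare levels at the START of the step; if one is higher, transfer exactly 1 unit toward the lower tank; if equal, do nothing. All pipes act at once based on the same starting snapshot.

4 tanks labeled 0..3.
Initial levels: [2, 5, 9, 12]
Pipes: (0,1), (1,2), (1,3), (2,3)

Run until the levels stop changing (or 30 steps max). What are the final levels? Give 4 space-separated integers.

Step 1: flows [1->0,2->1,3->1,3->2] -> levels [3 6 9 10]
Step 2: flows [1->0,2->1,3->1,3->2] -> levels [4 7 9 8]
Step 3: flows [1->0,2->1,3->1,2->3] -> levels [5 8 7 8]
Step 4: flows [1->0,1->2,1=3,3->2] -> levels [6 6 9 7]
Step 5: flows [0=1,2->1,3->1,2->3] -> levels [6 8 7 7]
Step 6: flows [1->0,1->2,1->3,2=3] -> levels [7 5 8 8]
Step 7: flows [0->1,2->1,3->1,2=3] -> levels [6 8 7 7]
  -> period-2 cycle: step 7 state = step 5 state; never stabilizes
  -> state at step 30: (30-5) mod 2 = 1, same as step 6 -> [7 5 8 8]

Answer: 7 5 8 8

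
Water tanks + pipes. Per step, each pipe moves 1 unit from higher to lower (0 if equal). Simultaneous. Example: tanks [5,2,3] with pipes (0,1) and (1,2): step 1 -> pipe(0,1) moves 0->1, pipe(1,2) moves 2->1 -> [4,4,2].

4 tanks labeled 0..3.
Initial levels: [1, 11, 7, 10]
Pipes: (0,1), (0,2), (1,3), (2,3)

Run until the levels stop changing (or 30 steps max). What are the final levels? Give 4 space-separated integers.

Answer: 7 8 8 6

Derivation:
Step 1: flows [1->0,2->0,1->3,3->2] -> levels [3 9 7 10]
Step 2: flows [1->0,2->0,3->1,3->2] -> levels [5 9 7 8]
Step 3: flows [1->0,2->0,1->3,3->2] -> levels [7 7 7 8]
Step 4: flows [0=1,0=2,3->1,3->2] -> levels [7 8 8 6]
Step 5: flows [1->0,2->0,1->3,2->3] -> levels [9 6 6 8]
Step 6: flows [0->1,0->2,3->1,3->2] -> levels [7 8 8 6]
  -> period-2 cycle: step 6 state = step 4 state; never stabilizes
  -> state at step 30: (30-4) mod 2 = 0, same as step 4 -> [7 8 8 6]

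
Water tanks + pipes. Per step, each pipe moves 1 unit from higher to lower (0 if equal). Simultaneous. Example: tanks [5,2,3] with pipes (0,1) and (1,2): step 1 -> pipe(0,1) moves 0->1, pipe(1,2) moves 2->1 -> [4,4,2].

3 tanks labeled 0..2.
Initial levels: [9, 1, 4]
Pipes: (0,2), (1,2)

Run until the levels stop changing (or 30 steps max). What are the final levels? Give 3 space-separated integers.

Answer: 4 4 6

Derivation:
Step 1: flows [0->2,2->1] -> levels [8 2 4]
Step 2: flows [0->2,2->1] -> levels [7 3 4]
Step 3: flows [0->2,2->1] -> levels [6 4 4]
Step 4: flows [0->2,1=2] -> levels [5 4 5]
Step 5: flows [0=2,2->1] -> levels [5 5 4]
Step 6: flows [0->2,1->2] -> levels [4 4 6]
Step 7: flows [2->0,2->1] -> levels [5 5 4]
  -> period-2 cycle: step 7 state = step 5 state; never stabilizes
  -> state at step 30: (30-5) mod 2 = 1, same as step 6 -> [4 4 6]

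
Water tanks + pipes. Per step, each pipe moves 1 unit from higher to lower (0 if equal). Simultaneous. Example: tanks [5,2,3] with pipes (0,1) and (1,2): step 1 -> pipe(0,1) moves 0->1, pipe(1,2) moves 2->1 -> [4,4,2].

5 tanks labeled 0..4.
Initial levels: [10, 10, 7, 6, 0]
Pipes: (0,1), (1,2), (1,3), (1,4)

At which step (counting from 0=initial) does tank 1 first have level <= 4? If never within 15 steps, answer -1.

Answer: 5

Derivation:
Step 1: flows [0=1,1->2,1->3,1->4] -> levels [10 7 8 7 1]
Step 2: flows [0->1,2->1,1=3,1->4] -> levels [9 8 7 7 2]
Step 3: flows [0->1,1->2,1->3,1->4] -> levels [8 6 8 8 3]
Step 4: flows [0->1,2->1,3->1,1->4] -> levels [7 8 7 7 4]
Step 5: flows [1->0,1->2,1->3,1->4] -> levels [8 4 8 8 5]
Tank 1 first reaches <=4 at step 5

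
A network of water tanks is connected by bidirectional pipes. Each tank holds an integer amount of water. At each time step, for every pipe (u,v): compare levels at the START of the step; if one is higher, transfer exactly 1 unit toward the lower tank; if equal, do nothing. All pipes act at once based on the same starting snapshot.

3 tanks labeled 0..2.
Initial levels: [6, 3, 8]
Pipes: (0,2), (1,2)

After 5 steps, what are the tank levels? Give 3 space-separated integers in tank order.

Answer: 6 6 5

Derivation:
Step 1: flows [2->0,2->1] -> levels [7 4 6]
Step 2: flows [0->2,2->1] -> levels [6 5 6]
Step 3: flows [0=2,2->1] -> levels [6 6 5]
Step 4: flows [0->2,1->2] -> levels [5 5 7]
Step 5: flows [2->0,2->1] -> levels [6 6 5]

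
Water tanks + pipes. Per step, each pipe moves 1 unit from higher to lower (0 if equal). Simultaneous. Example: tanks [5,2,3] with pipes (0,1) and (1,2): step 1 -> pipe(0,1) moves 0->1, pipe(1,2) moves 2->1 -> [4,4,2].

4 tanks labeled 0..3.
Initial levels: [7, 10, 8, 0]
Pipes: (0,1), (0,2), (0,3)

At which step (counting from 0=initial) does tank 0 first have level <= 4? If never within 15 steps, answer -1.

Answer: 7

Derivation:
Step 1: flows [1->0,2->0,0->3] -> levels [8 9 7 1]
Step 2: flows [1->0,0->2,0->3] -> levels [7 8 8 2]
Step 3: flows [1->0,2->0,0->3] -> levels [8 7 7 3]
Step 4: flows [0->1,0->2,0->3] -> levels [5 8 8 4]
Step 5: flows [1->0,2->0,0->3] -> levels [6 7 7 5]
Step 6: flows [1->0,2->0,0->3] -> levels [7 6 6 6]
Step 7: flows [0->1,0->2,0->3] -> levels [4 7 7 7]
Tank 0 first reaches <=4 at step 7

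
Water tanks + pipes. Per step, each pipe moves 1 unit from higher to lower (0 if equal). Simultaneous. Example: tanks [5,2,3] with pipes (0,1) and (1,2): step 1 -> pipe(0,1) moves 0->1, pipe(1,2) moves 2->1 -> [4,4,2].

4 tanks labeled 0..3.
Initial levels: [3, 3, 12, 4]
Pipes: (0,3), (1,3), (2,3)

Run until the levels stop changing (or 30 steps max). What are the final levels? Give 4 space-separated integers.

Step 1: flows [3->0,3->1,2->3] -> levels [4 4 11 3]
Step 2: flows [0->3,1->3,2->3] -> levels [3 3 10 6]
Step 3: flows [3->0,3->1,2->3] -> levels [4 4 9 5]
Step 4: flows [3->0,3->1,2->3] -> levels [5 5 8 4]
Step 5: flows [0->3,1->3,2->3] -> levels [4 4 7 7]
Step 6: flows [3->0,3->1,2=3] -> levels [5 5 7 5]
Step 7: flows [0=3,1=3,2->3] -> levels [5 5 6 6]
Step 8: flows [3->0,3->1,2=3] -> levels [6 6 6 4]
Step 9: flows [0->3,1->3,2->3] -> levels [5 5 5 7]
Step 10: flows [3->0,3->1,3->2] -> levels [6 6 6 4]
  -> period-2 cycle: step 10 state = step 8 state; never stabilizes
  -> state at step 30: (30-8) mod 2 = 0, same as step 8 -> [6 6 6 4]

Answer: 6 6 6 4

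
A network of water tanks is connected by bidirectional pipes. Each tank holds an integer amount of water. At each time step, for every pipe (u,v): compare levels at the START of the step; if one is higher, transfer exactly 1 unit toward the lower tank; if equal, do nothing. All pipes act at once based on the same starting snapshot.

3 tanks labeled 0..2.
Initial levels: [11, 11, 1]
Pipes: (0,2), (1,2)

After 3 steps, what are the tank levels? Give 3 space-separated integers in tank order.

Answer: 8 8 7

Derivation:
Step 1: flows [0->2,1->2] -> levels [10 10 3]
Step 2: flows [0->2,1->2] -> levels [9 9 5]
Step 3: flows [0->2,1->2] -> levels [8 8 7]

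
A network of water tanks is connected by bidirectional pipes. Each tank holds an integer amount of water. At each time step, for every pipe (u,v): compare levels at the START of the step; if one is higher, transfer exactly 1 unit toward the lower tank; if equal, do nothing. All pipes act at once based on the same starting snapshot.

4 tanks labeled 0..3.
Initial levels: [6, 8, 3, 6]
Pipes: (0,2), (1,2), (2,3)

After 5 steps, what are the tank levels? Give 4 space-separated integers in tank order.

Step 1: flows [0->2,1->2,3->2] -> levels [5 7 6 5]
Step 2: flows [2->0,1->2,2->3] -> levels [6 6 5 6]
Step 3: flows [0->2,1->2,3->2] -> levels [5 5 8 5]
Step 4: flows [2->0,2->1,2->3] -> levels [6 6 5 6]
  -> period-2 cycle: step 4 state = step 2 state
  -> state at step 5: (5-2) mod 2 = 1, same as step 3 -> [5 5 8 5]

Answer: 5 5 8 5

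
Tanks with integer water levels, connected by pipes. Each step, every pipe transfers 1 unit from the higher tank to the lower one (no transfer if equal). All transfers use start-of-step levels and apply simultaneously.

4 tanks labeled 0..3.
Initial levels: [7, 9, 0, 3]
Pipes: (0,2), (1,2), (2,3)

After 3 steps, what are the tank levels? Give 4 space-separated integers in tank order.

Answer: 4 6 5 4

Derivation:
Step 1: flows [0->2,1->2,3->2] -> levels [6 8 3 2]
Step 2: flows [0->2,1->2,2->3] -> levels [5 7 4 3]
Step 3: flows [0->2,1->2,2->3] -> levels [4 6 5 4]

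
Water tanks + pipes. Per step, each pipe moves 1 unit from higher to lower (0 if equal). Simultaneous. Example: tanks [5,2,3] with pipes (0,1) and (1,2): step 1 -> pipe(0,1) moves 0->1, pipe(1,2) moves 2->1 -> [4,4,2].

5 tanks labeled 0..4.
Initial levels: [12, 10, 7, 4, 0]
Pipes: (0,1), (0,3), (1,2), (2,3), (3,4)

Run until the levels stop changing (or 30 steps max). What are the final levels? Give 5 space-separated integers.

Answer: 8 6 8 5 6

Derivation:
Step 1: flows [0->1,0->3,1->2,2->3,3->4] -> levels [10 10 7 5 1]
Step 2: flows [0=1,0->3,1->2,2->3,3->4] -> levels [9 9 7 6 2]
Step 3: flows [0=1,0->3,1->2,2->3,3->4] -> levels [8 8 7 7 3]
Step 4: flows [0=1,0->3,1->2,2=3,3->4] -> levels [7 7 8 7 4]
Step 5: flows [0=1,0=3,2->1,2->3,3->4] -> levels [7 8 6 7 5]
Step 6: flows [1->0,0=3,1->2,3->2,3->4] -> levels [8 6 8 5 6]
Step 7: flows [0->1,0->3,2->1,2->3,4->3] -> levels [6 8 6 8 5]
Step 8: flows [1->0,3->0,1->2,3->2,3->4] -> levels [8 6 8 5 6]
  -> period-2 cycle: step 8 state = step 6 state; never stabilizes
  -> state at step 30: (30-6) mod 2 = 0, same as step 6 -> [8 6 8 5 6]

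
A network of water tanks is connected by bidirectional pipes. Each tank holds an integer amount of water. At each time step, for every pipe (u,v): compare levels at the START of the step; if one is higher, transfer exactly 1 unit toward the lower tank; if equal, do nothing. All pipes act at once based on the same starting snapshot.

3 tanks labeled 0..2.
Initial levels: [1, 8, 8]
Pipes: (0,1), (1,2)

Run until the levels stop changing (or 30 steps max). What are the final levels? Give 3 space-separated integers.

Step 1: flows [1->0,1=2] -> levels [2 7 8]
Step 2: flows [1->0,2->1] -> levels [3 7 7]
Step 3: flows [1->0,1=2] -> levels [4 6 7]
Step 4: flows [1->0,2->1] -> levels [5 6 6]
Step 5: flows [1->0,1=2] -> levels [6 5 6]
Step 6: flows [0->1,2->1] -> levels [5 7 5]
Step 7: flows [1->0,1->2] -> levels [6 5 6]
  -> period-2 cycle: step 7 state = step 5 state; never stabilizes
  -> state at step 30: (30-5) mod 2 = 1, same as step 6 -> [5 7 5]

Answer: 5 7 5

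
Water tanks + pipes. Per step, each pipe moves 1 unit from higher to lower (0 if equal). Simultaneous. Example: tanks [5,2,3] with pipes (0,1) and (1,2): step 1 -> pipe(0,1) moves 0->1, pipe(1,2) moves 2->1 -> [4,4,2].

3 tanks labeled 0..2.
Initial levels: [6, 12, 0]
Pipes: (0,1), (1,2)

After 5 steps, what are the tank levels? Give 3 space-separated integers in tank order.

Step 1: flows [1->0,1->2] -> levels [7 10 1]
Step 2: flows [1->0,1->2] -> levels [8 8 2]
Step 3: flows [0=1,1->2] -> levels [8 7 3]
Step 4: flows [0->1,1->2] -> levels [7 7 4]
Step 5: flows [0=1,1->2] -> levels [7 6 5]

Answer: 7 6 5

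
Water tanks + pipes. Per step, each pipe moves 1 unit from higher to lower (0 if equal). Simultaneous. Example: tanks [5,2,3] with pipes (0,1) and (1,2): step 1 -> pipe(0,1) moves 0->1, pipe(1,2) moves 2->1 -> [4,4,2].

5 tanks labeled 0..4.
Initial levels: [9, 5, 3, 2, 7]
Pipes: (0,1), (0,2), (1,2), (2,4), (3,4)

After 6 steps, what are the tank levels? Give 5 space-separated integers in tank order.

Step 1: flows [0->1,0->2,1->2,4->2,4->3] -> levels [7 5 6 3 5]
Step 2: flows [0->1,0->2,2->1,2->4,4->3] -> levels [5 7 5 4 5]
Step 3: flows [1->0,0=2,1->2,2=4,4->3] -> levels [6 5 6 5 4]
Step 4: flows [0->1,0=2,2->1,2->4,3->4] -> levels [5 7 4 4 6]
Step 5: flows [1->0,0->2,1->2,4->2,4->3] -> levels [5 5 7 5 4]
Step 6: flows [0=1,2->0,2->1,2->4,3->4] -> levels [6 6 4 4 6]

Answer: 6 6 4 4 6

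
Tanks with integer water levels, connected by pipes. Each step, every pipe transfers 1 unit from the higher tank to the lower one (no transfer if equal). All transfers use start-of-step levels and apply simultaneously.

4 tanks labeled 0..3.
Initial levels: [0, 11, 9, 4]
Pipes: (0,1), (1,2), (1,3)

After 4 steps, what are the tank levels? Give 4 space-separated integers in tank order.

Step 1: flows [1->0,1->2,1->3] -> levels [1 8 10 5]
Step 2: flows [1->0,2->1,1->3] -> levels [2 7 9 6]
Step 3: flows [1->0,2->1,1->3] -> levels [3 6 8 7]
Step 4: flows [1->0,2->1,3->1] -> levels [4 7 7 6]

Answer: 4 7 7 6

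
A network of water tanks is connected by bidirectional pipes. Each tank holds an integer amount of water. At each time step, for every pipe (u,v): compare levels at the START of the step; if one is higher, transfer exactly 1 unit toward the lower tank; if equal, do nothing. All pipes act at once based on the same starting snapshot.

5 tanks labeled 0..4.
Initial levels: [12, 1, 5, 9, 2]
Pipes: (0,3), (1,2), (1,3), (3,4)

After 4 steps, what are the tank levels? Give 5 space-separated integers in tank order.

Step 1: flows [0->3,2->1,3->1,3->4] -> levels [11 3 4 8 3]
Step 2: flows [0->3,2->1,3->1,3->4] -> levels [10 5 3 7 4]
Step 3: flows [0->3,1->2,3->1,3->4] -> levels [9 5 4 6 5]
Step 4: flows [0->3,1->2,3->1,3->4] -> levels [8 5 5 5 6]

Answer: 8 5 5 5 6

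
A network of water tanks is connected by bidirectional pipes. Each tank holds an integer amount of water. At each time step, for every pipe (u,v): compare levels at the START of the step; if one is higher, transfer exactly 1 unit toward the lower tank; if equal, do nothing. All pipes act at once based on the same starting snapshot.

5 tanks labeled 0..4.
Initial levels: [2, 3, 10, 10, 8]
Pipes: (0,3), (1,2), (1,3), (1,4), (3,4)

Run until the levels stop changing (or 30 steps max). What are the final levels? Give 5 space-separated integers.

Answer: 6 8 7 7 5

Derivation:
Step 1: flows [3->0,2->1,3->1,4->1,3->4] -> levels [3 6 9 7 8]
Step 2: flows [3->0,2->1,3->1,4->1,4->3] -> levels [4 9 8 6 6]
Step 3: flows [3->0,1->2,1->3,1->4,3=4] -> levels [5 6 9 6 7]
Step 4: flows [3->0,2->1,1=3,4->1,4->3] -> levels [6 8 8 6 5]
Step 5: flows [0=3,1=2,1->3,1->4,3->4] -> levels [6 6 8 6 7]
Step 6: flows [0=3,2->1,1=3,4->1,4->3] -> levels [6 8 7 7 5]
Step 7: flows [3->0,1->2,1->3,1->4,3->4] -> levels [7 5 8 6 7]
Step 8: flows [0->3,2->1,3->1,4->1,4->3] -> levels [6 8 7 7 5]
  -> period-2 cycle: step 8 state = step 6 state; never stabilizes
  -> state at step 30: (30-6) mod 2 = 0, same as step 6 -> [6 8 7 7 5]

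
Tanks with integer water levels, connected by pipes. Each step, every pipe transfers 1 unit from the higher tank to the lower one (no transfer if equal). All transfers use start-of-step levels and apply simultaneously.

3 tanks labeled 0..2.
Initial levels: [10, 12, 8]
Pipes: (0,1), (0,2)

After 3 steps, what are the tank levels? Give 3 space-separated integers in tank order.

Answer: 10 10 10

Derivation:
Step 1: flows [1->0,0->2] -> levels [10 11 9]
Step 2: flows [1->0,0->2] -> levels [10 10 10]
Step 3: flows [0=1,0=2] -> levels [10 10 10]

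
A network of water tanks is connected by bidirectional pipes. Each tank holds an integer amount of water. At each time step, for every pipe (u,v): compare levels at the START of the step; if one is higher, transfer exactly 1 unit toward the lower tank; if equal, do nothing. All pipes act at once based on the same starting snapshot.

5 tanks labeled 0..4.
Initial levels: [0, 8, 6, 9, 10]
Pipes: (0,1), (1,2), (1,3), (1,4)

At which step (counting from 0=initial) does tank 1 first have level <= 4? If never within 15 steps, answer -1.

Step 1: flows [1->0,1->2,3->1,4->1] -> levels [1 8 7 8 9]
Step 2: flows [1->0,1->2,1=3,4->1] -> levels [2 7 8 8 8]
Step 3: flows [1->0,2->1,3->1,4->1] -> levels [3 9 7 7 7]
Step 4: flows [1->0,1->2,1->3,1->4] -> levels [4 5 8 8 8]
Step 5: flows [1->0,2->1,3->1,4->1] -> levels [5 7 7 7 7]
Step 6: flows [1->0,1=2,1=3,1=4] -> levels [6 6 7 7 7]
Step 7: flows [0=1,2->1,3->1,4->1] -> levels [6 9 6 6 6]
Step 8: flows [1->0,1->2,1->3,1->4] -> levels [7 5 7 7 7]
Step 9: flows [0->1,2->1,3->1,4->1] -> levels [6 9 6 6 6]
  -> period-2 cycle (repeats step 7); tank 1 never drops to <=4
Tank 1 never reaches <=4 within 15 steps

Answer: -1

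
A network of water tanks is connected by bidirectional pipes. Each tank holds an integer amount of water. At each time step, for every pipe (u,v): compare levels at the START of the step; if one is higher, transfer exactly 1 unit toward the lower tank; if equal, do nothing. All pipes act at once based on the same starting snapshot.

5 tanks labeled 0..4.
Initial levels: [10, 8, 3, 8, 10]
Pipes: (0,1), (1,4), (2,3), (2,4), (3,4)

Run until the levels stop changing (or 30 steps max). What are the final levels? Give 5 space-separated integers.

Step 1: flows [0->1,4->1,3->2,4->2,4->3] -> levels [9 10 5 8 7]
Step 2: flows [1->0,1->4,3->2,4->2,3->4] -> levels [10 8 7 6 8]
Step 3: flows [0->1,1=4,2->3,4->2,4->3] -> levels [9 9 7 8 6]
Step 4: flows [0=1,1->4,3->2,2->4,3->4] -> levels [9 8 7 6 9]
Step 5: flows [0->1,4->1,2->3,4->2,4->3] -> levels [8 10 7 8 6]
Step 6: flows [1->0,1->4,3->2,2->4,3->4] -> levels [9 8 7 6 9]
  -> period-2 cycle: step 6 state = step 4 state; never stabilizes
  -> state at step 30: (30-4) mod 2 = 0, same as step 4 -> [9 8 7 6 9]

Answer: 9 8 7 6 9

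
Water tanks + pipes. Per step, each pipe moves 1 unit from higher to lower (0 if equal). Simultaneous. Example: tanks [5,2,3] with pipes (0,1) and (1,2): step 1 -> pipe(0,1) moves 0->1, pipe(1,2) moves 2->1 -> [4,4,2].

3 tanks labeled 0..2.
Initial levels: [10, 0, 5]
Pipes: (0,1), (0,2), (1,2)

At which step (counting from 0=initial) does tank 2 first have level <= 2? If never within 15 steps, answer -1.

Answer: -1

Derivation:
Step 1: flows [0->1,0->2,2->1] -> levels [8 2 5]
Step 2: flows [0->1,0->2,2->1] -> levels [6 4 5]
Step 3: flows [0->1,0->2,2->1] -> levels [4 6 5]
Step 4: flows [1->0,2->0,1->2] -> levels [6 4 5]
  -> period-2 cycle (repeats step 2); tank 2 never drops to <=2
Tank 2 never reaches <=2 within 15 steps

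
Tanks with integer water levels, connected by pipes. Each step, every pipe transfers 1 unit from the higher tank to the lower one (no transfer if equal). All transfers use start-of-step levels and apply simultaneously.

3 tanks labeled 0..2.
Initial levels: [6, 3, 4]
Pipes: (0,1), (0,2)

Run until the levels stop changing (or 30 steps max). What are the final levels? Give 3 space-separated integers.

Step 1: flows [0->1,0->2] -> levels [4 4 5]
Step 2: flows [0=1,2->0] -> levels [5 4 4]
Step 3: flows [0->1,0->2] -> levels [3 5 5]
Step 4: flows [1->0,2->0] -> levels [5 4 4]
  -> period-2 cycle: step 4 state = step 2 state; never stabilizes
  -> state at step 30: (30-2) mod 2 = 0, same as step 2 -> [5 4 4]

Answer: 5 4 4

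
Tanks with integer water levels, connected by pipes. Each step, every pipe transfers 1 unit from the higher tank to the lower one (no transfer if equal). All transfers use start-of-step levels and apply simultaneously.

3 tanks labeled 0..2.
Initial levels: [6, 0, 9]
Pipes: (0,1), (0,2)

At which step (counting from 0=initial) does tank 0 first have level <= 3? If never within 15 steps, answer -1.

Answer: -1

Derivation:
Step 1: flows [0->1,2->0] -> levels [6 1 8]
Step 2: flows [0->1,2->0] -> levels [6 2 7]
Step 3: flows [0->1,2->0] -> levels [6 3 6]
Step 4: flows [0->1,0=2] -> levels [5 4 6]
Step 5: flows [0->1,2->0] -> levels [5 5 5]
Step 6: flows [0=1,0=2] -> levels [5 5 5]
  -> stable; tank 0 stays at 5 > 3
Tank 0 never reaches <=3 within 15 steps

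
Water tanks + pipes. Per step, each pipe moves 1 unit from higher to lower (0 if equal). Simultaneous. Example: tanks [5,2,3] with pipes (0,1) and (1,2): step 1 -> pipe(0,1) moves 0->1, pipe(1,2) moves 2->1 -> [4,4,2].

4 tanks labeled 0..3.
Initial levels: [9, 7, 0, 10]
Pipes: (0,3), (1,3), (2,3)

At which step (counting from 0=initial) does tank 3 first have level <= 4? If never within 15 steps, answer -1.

Step 1: flows [3->0,3->1,3->2] -> levels [10 8 1 7]
Step 2: flows [0->3,1->3,3->2] -> levels [9 7 2 8]
Step 3: flows [0->3,3->1,3->2] -> levels [8 8 3 7]
Step 4: flows [0->3,1->3,3->2] -> levels [7 7 4 8]
Step 5: flows [3->0,3->1,3->2] -> levels [8 8 5 5]
Step 6: flows [0->3,1->3,2=3] -> levels [7 7 5 7]
Step 7: flows [0=3,1=3,3->2] -> levels [7 7 6 6]
Step 8: flows [0->3,1->3,2=3] -> levels [6 6 6 8]
Step 9: flows [3->0,3->1,3->2] -> levels [7 7 7 5]
Step 10: flows [0->3,1->3,2->3] -> levels [6 6 6 8]
  -> period-2 cycle (repeats step 8); tank 3 never drops to <=4
Tank 3 never reaches <=4 within 15 steps

Answer: -1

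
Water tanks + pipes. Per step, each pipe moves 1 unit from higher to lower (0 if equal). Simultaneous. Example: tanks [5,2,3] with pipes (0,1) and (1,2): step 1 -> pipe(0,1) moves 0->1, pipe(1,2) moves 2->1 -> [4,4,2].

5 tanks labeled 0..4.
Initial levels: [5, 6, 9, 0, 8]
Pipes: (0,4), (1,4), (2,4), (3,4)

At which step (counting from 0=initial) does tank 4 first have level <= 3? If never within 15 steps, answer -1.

Step 1: flows [4->0,4->1,2->4,4->3] -> levels [6 7 8 1 6]
Step 2: flows [0=4,1->4,2->4,4->3] -> levels [6 6 7 2 7]
Step 3: flows [4->0,4->1,2=4,4->3] -> levels [7 7 7 3 4]
Step 4: flows [0->4,1->4,2->4,4->3] -> levels [6 6 6 4 6]
Step 5: flows [0=4,1=4,2=4,4->3] -> levels [6 6 6 5 5]
Step 6: flows [0->4,1->4,2->4,3=4] -> levels [5 5 5 5 8]
Step 7: flows [4->0,4->1,4->2,4->3] -> levels [6 6 6 6 4]
Step 8: flows [0->4,1->4,2->4,3->4] -> levels [5 5 5 5 8]
  -> period-2 cycle (repeats step 6); tank 4 never drops to <=3
Tank 4 never reaches <=3 within 15 steps

Answer: -1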